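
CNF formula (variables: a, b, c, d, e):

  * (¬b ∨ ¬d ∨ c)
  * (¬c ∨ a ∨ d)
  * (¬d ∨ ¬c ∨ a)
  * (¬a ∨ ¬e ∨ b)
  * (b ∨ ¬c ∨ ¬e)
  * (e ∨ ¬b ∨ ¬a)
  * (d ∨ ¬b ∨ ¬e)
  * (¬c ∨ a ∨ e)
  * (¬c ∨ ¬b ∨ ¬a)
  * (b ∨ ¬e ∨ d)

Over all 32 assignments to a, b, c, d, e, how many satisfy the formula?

Split on b, then a.
  b=T, a=T: a clause becomes empty — 0.
  b=T, a=F: remaining (c,d,e) ∈ {(F,F,F)} — 1.
  b=F, a=T: remaining (c,d,e) ∈ {(F,F,F); (F,T,F); (T,F,F); (T,T,F)} — 4.
  b=F, a=F: remaining (c,d,e) ∈ {(F,F,F); (F,T,F); (F,T,T)} — 3.
Total: 0 + 1 + 4 + 3 = 8.

8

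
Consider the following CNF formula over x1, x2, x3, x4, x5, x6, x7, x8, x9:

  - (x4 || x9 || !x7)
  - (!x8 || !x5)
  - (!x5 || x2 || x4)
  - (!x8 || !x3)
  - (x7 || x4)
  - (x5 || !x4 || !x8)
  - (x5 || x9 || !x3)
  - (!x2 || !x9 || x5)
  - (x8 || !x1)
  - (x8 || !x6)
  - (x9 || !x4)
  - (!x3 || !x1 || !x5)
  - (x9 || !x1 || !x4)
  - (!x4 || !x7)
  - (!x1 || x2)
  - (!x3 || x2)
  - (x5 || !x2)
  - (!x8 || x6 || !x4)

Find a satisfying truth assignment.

x1 = F, x2 = F, x3 = F, x4 = T, x5 = T, x6 = F, x7 = F, x8 = F, x9 = T

Pure literal: x1 appears only negated; assign x1 = False.
x3 occurs only negated in the remaining clauses — set x3 = False.
Try x2 = False.
Try x4 = True.
  then x9 is forced to True.
  then x7 is forced to False.
Try x5 = True.
  then x8 is forced to False.
  then x6 is forced to False.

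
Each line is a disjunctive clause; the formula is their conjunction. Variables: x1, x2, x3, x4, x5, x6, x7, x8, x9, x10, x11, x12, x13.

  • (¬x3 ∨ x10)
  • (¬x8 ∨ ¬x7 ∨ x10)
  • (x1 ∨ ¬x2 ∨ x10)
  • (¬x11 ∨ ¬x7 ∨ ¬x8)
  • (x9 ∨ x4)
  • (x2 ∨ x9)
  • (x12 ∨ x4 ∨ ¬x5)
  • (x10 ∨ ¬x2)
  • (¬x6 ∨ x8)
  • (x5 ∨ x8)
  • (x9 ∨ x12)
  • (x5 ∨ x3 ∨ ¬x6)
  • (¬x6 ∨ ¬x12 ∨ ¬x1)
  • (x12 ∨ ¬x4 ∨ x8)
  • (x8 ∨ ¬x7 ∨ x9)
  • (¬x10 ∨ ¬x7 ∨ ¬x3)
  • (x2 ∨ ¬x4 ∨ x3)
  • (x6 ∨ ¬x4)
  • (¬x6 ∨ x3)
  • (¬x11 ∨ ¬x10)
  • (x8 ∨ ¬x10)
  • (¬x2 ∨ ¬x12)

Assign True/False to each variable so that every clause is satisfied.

x1=True, x2=False, x3=False, x4=False, x5=False, x6=False, x7=False, x8=True, x9=True, x10=True, x11=False, x12=False, x13=False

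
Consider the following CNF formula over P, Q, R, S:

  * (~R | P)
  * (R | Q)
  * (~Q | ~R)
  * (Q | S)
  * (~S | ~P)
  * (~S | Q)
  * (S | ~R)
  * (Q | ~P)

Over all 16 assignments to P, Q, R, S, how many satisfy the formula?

3

Satisfying assignments:
  P=0 Q=1 R=0 S=0
  P=0 Q=1 R=0 S=1
  P=1 Q=1 R=0 S=0
Count: 3.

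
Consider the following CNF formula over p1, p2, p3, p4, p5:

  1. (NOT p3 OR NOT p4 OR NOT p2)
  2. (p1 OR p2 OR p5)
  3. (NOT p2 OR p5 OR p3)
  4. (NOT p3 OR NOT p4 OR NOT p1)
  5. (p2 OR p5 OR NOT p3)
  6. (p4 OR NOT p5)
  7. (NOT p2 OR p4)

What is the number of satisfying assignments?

7

The models are:
  p1=0 p2=0 p3=0 p4=1 p5=1
  p1=0 p2=0 p3=1 p4=1 p5=1
  p1=0 p2=1 p3=0 p4=1 p5=1
  p1=1 p2=0 p3=0 p4=0 p5=0
  p1=1 p2=0 p3=0 p4=1 p5=0
  p1=1 p2=0 p3=0 p4=1 p5=1
  p1=1 p2=1 p3=0 p4=1 p5=1
Count: 7.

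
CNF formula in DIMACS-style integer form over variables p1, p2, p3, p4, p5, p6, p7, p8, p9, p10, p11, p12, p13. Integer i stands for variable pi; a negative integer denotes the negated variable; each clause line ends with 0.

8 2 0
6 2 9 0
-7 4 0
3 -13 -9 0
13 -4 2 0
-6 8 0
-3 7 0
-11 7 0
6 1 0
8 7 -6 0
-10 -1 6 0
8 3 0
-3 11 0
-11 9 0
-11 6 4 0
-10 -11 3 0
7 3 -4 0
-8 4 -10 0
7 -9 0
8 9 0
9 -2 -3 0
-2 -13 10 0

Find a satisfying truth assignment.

p1 = True  p2 = True  p3 = False  p4 = True  p5 = True  p6 = True  p7 = True  p8 = True  p9 = True  p10 = True  p11 = False  p12 = False  p13 = False

Check each clause:
  1. (p8 \/ p2) — p8 is true.
  2. (p9 \/ p6 \/ p2) — p9 is true.
  3. (p4 \/ ~p7) — p4 is true.
  4. (p3 \/ ~p9 \/ ~p13) — ~p13 is true.
  5. (p13 \/ p2 \/ ~p4) — p2 is true.
  6. (~p6 \/ p8) — p8 is true.
  7. (~p3 \/ p7) — ~p3 is true.
  8. (p7 \/ ~p11) — ~p11 is true.
  9. (p6 \/ p1) — p1 is true.
  10. (p7 \/ ~p6 \/ p8) — p8 is true.
  11. (~p1 \/ p6 \/ ~p10) — p6 is true.
  12. (p3 \/ p8) — p8 is true.
  13. (p11 \/ ~p3) — ~p3 is true.
  14. (p9 \/ ~p11) — p9 is true.
  15. (~p11 \/ p6 \/ p4) — p4 is true.
  16. (~p11 \/ p3 \/ ~p10) — ~p11 is true.
  17. (~p4 \/ p3 \/ p7) — p7 is true.
  18. (~p8 \/ p4 \/ ~p10) — p4 is true.
  19. (~p9 \/ p7) — p7 is true.
  20. (p8 \/ p9) — p8 is true.
  21. (~p2 \/ ~p3 \/ p9) — p9 is true.
  22. (~p13 \/ ~p2 \/ p10) — p10 is true.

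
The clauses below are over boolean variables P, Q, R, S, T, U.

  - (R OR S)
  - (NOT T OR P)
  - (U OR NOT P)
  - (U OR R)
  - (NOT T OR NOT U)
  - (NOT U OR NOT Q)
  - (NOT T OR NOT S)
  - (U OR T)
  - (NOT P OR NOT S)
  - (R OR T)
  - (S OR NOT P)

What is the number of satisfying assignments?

Satisfying assignments:
  P=F Q=F R=T S=F T=F U=T
  P=F Q=F R=T S=T T=F U=T
That's 2 in total.

2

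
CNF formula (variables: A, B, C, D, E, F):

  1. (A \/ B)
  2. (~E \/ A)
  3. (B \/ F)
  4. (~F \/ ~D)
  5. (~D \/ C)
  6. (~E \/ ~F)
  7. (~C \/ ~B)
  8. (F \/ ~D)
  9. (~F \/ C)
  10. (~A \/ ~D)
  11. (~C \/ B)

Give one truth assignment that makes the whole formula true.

A=T, B=T, C=F, D=F, E=T, F=F

Check each clause:
  1. (B \/ A) — A is true.
  2. (A \/ ~E) — A is true.
  3. (F \/ B) — B is true.
  4. (~F \/ ~D) — ~F is true.
  5. (~D \/ C) — ~D is true.
  6. (~E \/ ~F) — ~F is true.
  7. (~B \/ ~C) — ~C is true.
  8. (~D \/ F) — ~D is true.
  9. (~F \/ C) — ~F is true.
  10. (~A \/ ~D) — ~D is true.
  11. (~C \/ B) — B is true.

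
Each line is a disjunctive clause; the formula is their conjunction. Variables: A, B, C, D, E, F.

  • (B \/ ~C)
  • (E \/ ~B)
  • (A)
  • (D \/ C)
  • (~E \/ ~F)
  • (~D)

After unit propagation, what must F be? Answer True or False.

False

Unit clause (A) sets A = True.
(~D) is a unit clause: D = False.
(D \/ C): since D = False, the clause reduces to (C). C = True.
(B \/ ~C) with C = True leaves only B, so B = True.
In (E \/ ~B), ~B is now false; E must hold, so E = True.
(~F \/ ~E) with E = True leaves only ~F, so F = False.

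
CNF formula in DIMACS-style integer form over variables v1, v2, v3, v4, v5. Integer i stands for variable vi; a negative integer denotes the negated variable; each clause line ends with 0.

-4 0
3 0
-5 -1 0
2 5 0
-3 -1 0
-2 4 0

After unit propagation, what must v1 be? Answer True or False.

False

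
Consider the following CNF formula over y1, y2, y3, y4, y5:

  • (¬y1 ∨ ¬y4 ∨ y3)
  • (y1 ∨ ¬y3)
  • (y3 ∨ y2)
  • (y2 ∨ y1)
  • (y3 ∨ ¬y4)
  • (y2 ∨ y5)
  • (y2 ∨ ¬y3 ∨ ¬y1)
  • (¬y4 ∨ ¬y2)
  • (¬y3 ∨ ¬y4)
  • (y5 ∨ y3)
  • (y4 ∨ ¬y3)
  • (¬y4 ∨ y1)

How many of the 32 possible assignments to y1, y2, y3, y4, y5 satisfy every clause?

Satisfying assignments:
  y1=F y2=T y3=F y4=F y5=T
  y1=T y2=T y3=F y4=F y5=T
Count: 2.

2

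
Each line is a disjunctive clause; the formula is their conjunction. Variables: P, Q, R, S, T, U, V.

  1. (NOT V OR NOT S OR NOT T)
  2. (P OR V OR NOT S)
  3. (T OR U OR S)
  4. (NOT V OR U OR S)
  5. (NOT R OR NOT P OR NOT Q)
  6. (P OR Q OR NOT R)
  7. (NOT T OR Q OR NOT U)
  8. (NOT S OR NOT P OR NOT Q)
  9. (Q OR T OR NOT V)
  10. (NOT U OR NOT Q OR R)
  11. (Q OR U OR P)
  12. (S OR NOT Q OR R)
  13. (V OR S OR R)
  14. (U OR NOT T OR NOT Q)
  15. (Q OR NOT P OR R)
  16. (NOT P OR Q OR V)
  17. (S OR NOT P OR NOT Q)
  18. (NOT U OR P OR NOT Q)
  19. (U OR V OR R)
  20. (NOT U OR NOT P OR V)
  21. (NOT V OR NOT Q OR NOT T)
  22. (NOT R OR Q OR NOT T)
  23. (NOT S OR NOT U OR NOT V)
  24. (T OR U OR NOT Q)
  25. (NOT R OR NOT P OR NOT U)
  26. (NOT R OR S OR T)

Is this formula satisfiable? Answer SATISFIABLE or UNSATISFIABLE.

UNSATISFIABLE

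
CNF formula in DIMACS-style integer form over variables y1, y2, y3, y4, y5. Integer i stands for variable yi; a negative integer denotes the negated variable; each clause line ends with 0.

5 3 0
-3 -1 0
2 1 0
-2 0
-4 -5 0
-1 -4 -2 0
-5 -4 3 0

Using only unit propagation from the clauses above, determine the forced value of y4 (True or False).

(~y2) is a unit clause: y2 = False.
(y1 \/ y2) with y2 = False leaves only y1, so y1 = True.
From (~y3 \/ ~y1) and y1 = True: y3 = False.
In (y5 \/ y3), y3 is now false; y5 must hold, so y5 = True.
From (~y4 \/ ~y5) and y5 = True: y4 = False.

False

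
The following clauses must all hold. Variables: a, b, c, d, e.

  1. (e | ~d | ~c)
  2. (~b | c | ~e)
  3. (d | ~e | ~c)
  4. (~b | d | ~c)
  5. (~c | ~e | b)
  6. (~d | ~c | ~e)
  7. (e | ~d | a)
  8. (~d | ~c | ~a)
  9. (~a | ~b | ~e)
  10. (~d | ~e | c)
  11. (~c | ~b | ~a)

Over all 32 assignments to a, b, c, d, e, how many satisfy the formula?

10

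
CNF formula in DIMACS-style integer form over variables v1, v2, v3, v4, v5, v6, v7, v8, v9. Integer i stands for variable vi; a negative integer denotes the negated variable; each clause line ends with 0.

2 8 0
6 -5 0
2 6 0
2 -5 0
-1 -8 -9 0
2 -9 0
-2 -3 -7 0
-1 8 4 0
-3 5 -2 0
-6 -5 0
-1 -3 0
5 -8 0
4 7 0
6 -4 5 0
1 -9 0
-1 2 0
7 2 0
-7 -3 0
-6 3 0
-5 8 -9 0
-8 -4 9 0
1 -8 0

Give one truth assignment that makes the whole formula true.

v1=False, v2=True, v3=False, v4=False, v5=False, v6=False, v7=True, v8=False, v9=False

Try v1 = False.
  then v9 is forced to False.
  then v8 is forced to False.
  then v2 is forced to True.
Try v3 = False.
  then v6 is forced to False.
  then v5 is forced to False.
  then v4 is forced to False.
  then v7 is forced to True.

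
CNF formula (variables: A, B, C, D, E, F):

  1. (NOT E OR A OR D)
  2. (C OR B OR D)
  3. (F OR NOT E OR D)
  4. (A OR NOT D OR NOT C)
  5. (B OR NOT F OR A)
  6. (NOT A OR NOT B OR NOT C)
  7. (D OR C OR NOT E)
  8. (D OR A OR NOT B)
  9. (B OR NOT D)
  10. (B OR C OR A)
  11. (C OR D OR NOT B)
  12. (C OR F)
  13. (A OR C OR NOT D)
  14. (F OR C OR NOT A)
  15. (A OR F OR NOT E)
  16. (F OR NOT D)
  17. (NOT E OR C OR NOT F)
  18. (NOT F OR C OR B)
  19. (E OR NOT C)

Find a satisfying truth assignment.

Set A = True and propagate.
The remaining clauses are satisfied by B = False, C = True, D = False, E = True, F = True.
Every clause has at least one true literal under this assignment.

A=True  B=False  C=True  D=False  E=True  F=True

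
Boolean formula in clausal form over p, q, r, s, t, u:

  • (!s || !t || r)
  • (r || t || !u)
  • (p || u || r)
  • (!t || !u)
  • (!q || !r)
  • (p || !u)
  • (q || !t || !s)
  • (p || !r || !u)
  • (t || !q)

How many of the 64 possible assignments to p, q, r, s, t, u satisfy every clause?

Case analysis on r and t:
  r=1, t=1: remaining (p,q,s,u) ∈ {(0,0,0,0); (1,0,0,0)} — 2.
  r=1, t=0: s free; 3 ways for (p,q,u) × 2^1 = 6.
  r=0, t=1: remaining (p,q,s,u) ∈ {(1,0,0,0); (1,1,0,0)} — 2.
  r=0, t=0: remaining (p,q,s,u) ∈ {(1,0,0,0); (1,0,1,0)} — 2.
Total: 2 + 6 + 2 + 2 = 12.

12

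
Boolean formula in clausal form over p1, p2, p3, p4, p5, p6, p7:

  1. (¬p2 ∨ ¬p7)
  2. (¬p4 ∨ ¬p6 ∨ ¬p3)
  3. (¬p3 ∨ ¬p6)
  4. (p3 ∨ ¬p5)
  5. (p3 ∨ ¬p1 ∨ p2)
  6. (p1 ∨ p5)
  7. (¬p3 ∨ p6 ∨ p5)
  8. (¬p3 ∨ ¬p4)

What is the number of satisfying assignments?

Case analysis on p3 and p5:
  p3=1, p5=1: p1 free; 3 ways for (p2,p4,p6,p7) × 2^1 = 6.
  p3=1, p5=0: a clause becomes empty — 0.
  p3=0, p5=1: a clause becomes empty — 0.
  p3=0, p5=0: remaining (p1,p2,p4,p6,p7) ∈ {(1,1,0,0,0); (1,1,0,1,0); (1,1,1,0,0); (1,1,1,1,0)} — 4.
Total: 6 + 0 + 0 + 4 = 10.

10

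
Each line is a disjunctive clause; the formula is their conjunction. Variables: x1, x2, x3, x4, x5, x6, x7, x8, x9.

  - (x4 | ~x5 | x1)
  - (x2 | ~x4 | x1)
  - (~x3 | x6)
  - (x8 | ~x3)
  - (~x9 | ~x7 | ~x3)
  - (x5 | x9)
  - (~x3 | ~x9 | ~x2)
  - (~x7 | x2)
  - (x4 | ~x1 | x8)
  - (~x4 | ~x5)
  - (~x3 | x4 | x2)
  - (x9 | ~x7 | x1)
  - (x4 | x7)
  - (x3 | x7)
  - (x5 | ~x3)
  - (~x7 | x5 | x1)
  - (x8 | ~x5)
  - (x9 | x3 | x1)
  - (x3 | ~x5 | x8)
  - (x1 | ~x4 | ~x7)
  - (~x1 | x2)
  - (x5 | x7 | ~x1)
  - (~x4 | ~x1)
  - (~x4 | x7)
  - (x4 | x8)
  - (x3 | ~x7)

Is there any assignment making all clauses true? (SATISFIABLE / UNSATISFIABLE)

x6 occurs only positively in the remaining clauses — set x6 = True.
x8 occurs only positively in the remaining clauses — set x8 = True.
Try x1 = True.
  then x2 is forced to True.
  then x4 is forced to False.
  then x7 is forced to True.
  then x3 is forced to True.
  then x9 is forced to False.
  then x5 is forced to True.
Every clause has at least one true literal under this assignment.
So x1=True, x2=True, x3=True, x4=False, x5=True, x6=True, x7=True, x8=True, x9=False is a satisfying assignment.

SATISFIABLE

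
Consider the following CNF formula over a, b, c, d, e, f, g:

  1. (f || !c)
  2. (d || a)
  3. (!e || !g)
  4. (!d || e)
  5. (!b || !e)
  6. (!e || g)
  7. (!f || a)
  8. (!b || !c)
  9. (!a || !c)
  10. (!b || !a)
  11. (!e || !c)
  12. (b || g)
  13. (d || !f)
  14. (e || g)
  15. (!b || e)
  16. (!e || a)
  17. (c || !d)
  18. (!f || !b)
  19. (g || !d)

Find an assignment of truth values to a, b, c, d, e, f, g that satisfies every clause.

a=1  b=0  c=0  d=0  e=0  f=0  g=1

Check each clause:
  1. (!c || f) — !c is true.
  2. (a || d) — a is true.
  3. (!g || !e) — !e is true.
  4. (!d || e) — !d is true.
  5. (!e || !b) — !e is true.
  6. (!e || g) — !e is true.
  7. (!f || a) — a is true.
  8. (!c || !b) — !c is true.
  9. (!c || !a) — !c is true.
  10. (!b || !a) — !b is true.
  11. (!c || !e) — !e is true.
  12. (b || g) — g is true.
  13. (d || !f) — !f is true.
  14. (g || e) — g is true.
  15. (e || !b) — !b is true.
  16. (a || !e) — a is true.
  17. (c || !d) — !d is true.
  18. (!b || !f) — !f is true.
  19. (!d || g) — !d is true.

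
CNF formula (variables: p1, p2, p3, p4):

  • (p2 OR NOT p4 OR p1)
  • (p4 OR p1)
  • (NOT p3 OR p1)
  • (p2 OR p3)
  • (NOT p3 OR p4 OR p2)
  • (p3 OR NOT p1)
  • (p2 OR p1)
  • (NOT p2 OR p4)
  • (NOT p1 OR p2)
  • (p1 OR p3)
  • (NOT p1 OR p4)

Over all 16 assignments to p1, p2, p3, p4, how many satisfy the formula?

1

The models are:
  p1=T p2=T p3=T p4=T
That's 1 in total.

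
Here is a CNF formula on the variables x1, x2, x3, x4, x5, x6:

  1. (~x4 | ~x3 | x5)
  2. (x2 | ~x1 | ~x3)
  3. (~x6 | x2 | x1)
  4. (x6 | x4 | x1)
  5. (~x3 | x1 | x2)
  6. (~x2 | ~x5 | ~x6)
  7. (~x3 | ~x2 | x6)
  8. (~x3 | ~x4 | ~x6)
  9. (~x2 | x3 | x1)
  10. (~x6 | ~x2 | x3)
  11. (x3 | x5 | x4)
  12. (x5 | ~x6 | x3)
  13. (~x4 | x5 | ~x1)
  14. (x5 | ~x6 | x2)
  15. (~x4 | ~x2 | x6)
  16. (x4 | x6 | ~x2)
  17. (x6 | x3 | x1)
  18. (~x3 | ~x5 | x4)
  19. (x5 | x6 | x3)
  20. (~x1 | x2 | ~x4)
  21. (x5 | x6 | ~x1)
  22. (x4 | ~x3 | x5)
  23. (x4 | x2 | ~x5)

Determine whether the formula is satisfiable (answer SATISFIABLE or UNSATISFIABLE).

UNSATISFIABLE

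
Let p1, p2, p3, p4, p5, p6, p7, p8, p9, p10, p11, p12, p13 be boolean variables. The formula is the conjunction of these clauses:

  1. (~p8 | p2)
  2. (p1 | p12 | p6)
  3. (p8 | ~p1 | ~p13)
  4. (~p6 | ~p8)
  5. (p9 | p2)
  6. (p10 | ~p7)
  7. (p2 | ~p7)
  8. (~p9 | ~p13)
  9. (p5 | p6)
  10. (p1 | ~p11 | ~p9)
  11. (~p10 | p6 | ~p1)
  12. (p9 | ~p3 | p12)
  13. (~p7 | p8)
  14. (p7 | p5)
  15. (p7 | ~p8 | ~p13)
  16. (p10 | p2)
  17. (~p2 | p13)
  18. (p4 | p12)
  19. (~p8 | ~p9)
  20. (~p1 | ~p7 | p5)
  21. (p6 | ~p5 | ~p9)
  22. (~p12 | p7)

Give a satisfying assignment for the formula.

p1=False  p2=True  p3=False  p4=True  p5=True  p6=True  p7=False  p8=False  p9=False  p10=True  p11=True  p12=False  p13=True

Check each clause:
  1. (~p8 | p2) — ~p8 is true.
  2. (p6 | p1 | p12) — p6 is true.
  3. (~p13 | p8 | ~p1) — ~p1 is true.
  4. (~p8 | ~p6) — ~p8 is true.
  5. (p9 | p2) — p2 is true.
  6. (p10 | ~p7) — ~p7 is true.
  7. (~p7 | p2) — ~p7 is true.
  8. (~p13 | ~p9) — ~p9 is true.
  9. (p5 | p6) — p5 is true.
  10. (p1 | ~p9 | ~p11) — ~p9 is true.
  11. (~p10 | p6 | ~p1) — p6 is true.
  12. (~p3 | p12 | p9) — ~p3 is true.
  13. (~p7 | p8) — ~p7 is true.
  14. (p5 | p7) — p5 is true.
  15. (~p13 | ~p8 | p7) — ~p8 is true.
  16. (p2 | p10) — p2 is true.
  17. (p13 | ~p2) — p13 is true.
  18. (p12 | p4) — p4 is true.
  19. (~p8 | ~p9) — ~p8 is true.
  20. (~p1 | p5 | ~p7) — ~p7 is true.
  21. (p6 | ~p9 | ~p5) — p6 is true.
  22. (~p12 | p7) — ~p12 is true.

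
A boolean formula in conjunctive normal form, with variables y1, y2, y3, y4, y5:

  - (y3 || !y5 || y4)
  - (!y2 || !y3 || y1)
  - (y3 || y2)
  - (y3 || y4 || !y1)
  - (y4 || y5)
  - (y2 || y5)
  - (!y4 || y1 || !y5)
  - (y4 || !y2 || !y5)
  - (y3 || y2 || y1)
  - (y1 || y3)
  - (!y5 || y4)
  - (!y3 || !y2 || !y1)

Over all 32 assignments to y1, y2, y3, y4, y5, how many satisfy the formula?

3

The models are:
  y1=T y2=F y3=T y4=T y5=T
  y1=T y2=T y3=F y4=T y5=F
  y1=T y2=T y3=F y4=T y5=T
Count: 3.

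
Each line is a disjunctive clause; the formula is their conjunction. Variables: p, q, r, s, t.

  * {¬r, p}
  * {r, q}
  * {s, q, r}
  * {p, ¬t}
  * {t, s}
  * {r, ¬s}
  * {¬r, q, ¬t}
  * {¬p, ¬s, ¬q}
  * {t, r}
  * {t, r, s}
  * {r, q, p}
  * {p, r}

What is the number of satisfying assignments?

3

The models are:
  p=1 q=0 r=1 s=1 t=0
  p=1 q=1 r=0 s=0 t=1
  p=1 q=1 r=1 s=0 t=1
Count: 3.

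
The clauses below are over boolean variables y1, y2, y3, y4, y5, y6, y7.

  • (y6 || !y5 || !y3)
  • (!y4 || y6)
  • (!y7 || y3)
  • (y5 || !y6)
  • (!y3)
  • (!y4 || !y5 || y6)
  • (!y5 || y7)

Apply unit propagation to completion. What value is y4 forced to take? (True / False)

(!y3) is a unit clause: y3 = False.
From (y3 || !y7) and y3 = False: y7 = False.
(!y5 || y7) with y7 = False leaves only !y5, so y5 = False.
(y5 || !y6): since y5 = False, the clause reduces to (!y6). y6 = False.
(!y4 || y6): since y6 = False, the clause reduces to (!y4). y4 = False.

False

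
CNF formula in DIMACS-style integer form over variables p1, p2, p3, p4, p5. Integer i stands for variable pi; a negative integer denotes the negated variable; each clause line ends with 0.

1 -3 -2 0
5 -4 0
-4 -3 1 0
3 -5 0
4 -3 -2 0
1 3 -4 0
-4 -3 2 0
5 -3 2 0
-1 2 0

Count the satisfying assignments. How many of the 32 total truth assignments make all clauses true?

5

Satisfying assignments:
  p1=0 p2=0 p3=0 p4=0 p5=0
  p1=0 p2=0 p3=1 p4=0 p5=1
  p1=0 p2=1 p3=0 p4=0 p5=0
  p1=1 p2=1 p3=0 p4=0 p5=0
  p1=1 p2=1 p3=1 p4=1 p5=1
Count: 5.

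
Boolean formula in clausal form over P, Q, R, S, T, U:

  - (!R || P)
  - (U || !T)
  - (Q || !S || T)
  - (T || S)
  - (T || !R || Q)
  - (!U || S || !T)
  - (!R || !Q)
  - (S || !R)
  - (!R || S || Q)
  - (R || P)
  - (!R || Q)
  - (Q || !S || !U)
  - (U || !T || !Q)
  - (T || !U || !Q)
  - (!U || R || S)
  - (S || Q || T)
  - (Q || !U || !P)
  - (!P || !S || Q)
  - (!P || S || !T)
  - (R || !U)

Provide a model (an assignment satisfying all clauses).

P=1, Q=1, R=0, S=1, T=0, U=0

Set P = True and propagate.
Branch on Q: take Q = True.
  then R is forced to False.
  then U is forced to False.
  then T is forced to False.
  then S is forced to True.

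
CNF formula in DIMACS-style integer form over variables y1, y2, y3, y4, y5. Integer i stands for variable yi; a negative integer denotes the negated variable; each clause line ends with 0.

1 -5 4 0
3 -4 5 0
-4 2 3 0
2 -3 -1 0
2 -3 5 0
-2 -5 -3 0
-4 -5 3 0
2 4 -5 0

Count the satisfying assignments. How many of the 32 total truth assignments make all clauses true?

Split on y3, then y5.
  y3=T, y5=T: remaining (y1,y2,y4) ∈ {(F,F,T)} — 1.
  y3=T, y5=F: remaining (y1,y2,y4) ∈ {(F,T,F); (F,T,T); (T,T,F); (T,T,T)} — 4.
  y3=F, y5=T: remaining (y1,y2,y4) ∈ {(T,T,F)} — 1.
  y3=F, y5=F: remaining (y1,y2,y4) ∈ {(F,F,F); (F,T,F); (T,F,F); (T,T,F)} — 4.
Total: 1 + 4 + 1 + 4 = 10.

10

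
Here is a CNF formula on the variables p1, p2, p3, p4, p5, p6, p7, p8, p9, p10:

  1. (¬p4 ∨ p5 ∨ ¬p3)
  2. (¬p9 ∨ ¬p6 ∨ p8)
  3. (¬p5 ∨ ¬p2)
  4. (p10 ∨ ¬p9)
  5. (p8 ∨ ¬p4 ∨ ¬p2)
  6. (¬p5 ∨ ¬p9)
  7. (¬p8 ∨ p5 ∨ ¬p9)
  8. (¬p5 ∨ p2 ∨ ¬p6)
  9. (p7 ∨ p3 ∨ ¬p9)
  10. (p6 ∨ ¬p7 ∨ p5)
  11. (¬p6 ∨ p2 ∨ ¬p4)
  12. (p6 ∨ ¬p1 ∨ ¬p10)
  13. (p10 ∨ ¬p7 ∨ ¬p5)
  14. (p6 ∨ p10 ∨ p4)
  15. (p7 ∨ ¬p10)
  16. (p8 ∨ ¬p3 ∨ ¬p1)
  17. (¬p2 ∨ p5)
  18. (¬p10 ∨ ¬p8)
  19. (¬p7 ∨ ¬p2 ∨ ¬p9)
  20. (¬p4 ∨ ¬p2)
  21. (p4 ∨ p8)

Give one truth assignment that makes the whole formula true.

p1 = F, p2 = F, p3 = F, p4 = T, p5 = T, p6 = F, p7 = T, p8 = F, p9 = F, p10 = T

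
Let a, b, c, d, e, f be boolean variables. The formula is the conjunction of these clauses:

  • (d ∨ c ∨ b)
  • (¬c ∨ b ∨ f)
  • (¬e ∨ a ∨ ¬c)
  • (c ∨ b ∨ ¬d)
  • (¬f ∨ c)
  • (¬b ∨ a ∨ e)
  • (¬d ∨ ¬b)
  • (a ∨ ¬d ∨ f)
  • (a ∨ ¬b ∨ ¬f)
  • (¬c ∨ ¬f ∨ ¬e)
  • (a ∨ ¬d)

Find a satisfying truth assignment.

a=True  b=False  c=True  d=False  e=False  f=True

Check each clause:
  1. (c ∨ d ∨ b) — c is true.
  2. (b ∨ f ∨ ¬c) — f is true.
  3. (a ∨ ¬c ∨ ¬e) — a is true.
  4. (b ∨ ¬d ∨ c) — c is true.
  5. (c ∨ ¬f) — c is true.
  6. (a ∨ e ∨ ¬b) — a is true.
  7. (¬b ∨ ¬d) — ¬d is true.
  8. (¬d ∨ f ∨ a) — a is true.
  9. (¬b ∨ ¬f ∨ a) — a is true.
  10. (¬e ∨ ¬c ∨ ¬f) — ¬e is true.
  11. (a ∨ ¬d) — a is true.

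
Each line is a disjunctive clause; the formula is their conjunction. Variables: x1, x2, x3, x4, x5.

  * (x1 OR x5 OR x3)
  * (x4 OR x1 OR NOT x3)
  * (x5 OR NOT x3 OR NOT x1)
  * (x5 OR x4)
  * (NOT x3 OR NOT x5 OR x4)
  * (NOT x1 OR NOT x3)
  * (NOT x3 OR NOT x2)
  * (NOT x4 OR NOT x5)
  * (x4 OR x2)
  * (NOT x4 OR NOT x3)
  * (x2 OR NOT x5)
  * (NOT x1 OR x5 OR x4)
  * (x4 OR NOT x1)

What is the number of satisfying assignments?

3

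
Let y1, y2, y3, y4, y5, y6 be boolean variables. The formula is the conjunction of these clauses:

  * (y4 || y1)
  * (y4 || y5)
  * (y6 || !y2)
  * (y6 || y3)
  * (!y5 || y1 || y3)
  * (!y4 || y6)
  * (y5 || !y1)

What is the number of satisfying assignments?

15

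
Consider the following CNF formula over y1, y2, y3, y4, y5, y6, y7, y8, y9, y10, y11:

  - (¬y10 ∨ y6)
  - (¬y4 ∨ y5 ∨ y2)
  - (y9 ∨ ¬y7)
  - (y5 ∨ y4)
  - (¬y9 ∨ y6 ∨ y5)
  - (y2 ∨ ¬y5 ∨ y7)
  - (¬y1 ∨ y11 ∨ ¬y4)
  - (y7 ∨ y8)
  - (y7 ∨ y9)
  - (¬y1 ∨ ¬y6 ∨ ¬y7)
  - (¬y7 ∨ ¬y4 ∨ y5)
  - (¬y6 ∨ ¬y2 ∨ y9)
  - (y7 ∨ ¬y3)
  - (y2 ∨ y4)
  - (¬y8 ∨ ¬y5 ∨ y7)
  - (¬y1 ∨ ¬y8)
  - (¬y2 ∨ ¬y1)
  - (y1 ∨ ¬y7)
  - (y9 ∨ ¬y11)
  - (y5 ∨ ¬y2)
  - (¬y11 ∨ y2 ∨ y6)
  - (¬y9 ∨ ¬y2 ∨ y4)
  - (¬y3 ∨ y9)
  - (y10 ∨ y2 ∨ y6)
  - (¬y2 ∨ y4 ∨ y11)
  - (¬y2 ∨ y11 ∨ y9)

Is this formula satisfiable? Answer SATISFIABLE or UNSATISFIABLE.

UNSATISFIABLE

y2 = True:
  propagation gives y1=False, y7=False, y8=True, y9=True; an empty clause results — contradiction.
y2 = False:
  propagation gives y4=True, y5=True, y7=True, y9=True; an empty clause results — contradiction.
Every branch closes, so no satisfying assignment exists.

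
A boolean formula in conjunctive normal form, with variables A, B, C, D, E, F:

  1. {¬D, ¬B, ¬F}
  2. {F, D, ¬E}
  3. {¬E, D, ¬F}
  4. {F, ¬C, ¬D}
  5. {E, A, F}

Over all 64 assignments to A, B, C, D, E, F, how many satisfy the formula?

26

Case analysis on F and D:
  F=1, D=1: forces B=0; A, C, E free → 2^3 = 8.
  F=1, D=0: forces E=0; A, B, C free → 2^3 = 8.
  F=0, D=1: B free; 3 ways for (A,C,E) × 2^1 = 6.
  F=0, D=0: remaining (A,B,C,E) ∈ {(1,0,0,0); (1,0,1,0); (1,1,0,0); (1,1,1,0)} — 4.
Total: 8 + 8 + 6 + 4 = 26.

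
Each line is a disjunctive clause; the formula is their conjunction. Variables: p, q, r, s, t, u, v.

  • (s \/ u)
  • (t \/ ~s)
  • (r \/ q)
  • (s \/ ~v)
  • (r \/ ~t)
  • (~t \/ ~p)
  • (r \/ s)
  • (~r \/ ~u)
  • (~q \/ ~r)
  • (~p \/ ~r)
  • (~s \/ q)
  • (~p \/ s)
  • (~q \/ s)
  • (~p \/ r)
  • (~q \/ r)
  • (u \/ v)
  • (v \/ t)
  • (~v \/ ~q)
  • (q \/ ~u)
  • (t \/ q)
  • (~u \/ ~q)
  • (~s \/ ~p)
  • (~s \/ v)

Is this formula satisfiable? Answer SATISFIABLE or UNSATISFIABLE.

UNSATISFIABLE

q = True:
  propagation gives r=False; an empty clause results — contradiction.
q = False:
  propagation gives r=True, u=False, s=True; an empty clause results — contradiction.
Every branch closes, so no satisfying assignment exists.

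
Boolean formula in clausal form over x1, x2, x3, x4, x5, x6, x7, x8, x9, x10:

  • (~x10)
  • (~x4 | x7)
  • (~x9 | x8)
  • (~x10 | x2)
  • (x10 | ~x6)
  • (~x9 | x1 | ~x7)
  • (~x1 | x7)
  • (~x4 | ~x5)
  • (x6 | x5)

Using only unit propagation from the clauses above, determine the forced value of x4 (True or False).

Unit clause (~x10) sets x10 = False.
From (~x6 | x10) and x10 = False: x6 = False.
In (x5 | x6), x6 is now false; x5 must hold, so x5 = True.
In (~x4 | ~x5), ~x5 is now false; ~x4 must hold, so x4 = False.

False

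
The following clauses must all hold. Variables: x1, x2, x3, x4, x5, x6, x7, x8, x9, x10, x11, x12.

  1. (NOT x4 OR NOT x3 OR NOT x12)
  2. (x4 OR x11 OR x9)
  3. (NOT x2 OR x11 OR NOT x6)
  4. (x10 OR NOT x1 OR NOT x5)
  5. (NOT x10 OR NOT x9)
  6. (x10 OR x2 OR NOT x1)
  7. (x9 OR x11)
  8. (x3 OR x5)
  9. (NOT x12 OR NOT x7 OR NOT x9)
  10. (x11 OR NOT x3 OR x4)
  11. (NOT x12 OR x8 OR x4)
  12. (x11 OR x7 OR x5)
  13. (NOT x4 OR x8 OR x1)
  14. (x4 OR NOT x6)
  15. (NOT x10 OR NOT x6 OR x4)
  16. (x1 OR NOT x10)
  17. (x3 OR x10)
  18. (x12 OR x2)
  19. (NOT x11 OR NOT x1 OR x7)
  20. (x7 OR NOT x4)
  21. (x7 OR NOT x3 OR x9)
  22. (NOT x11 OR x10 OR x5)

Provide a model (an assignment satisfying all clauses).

x1=True, x2=True, x3=True, x4=True, x5=False, x6=True, x7=True, x8=True, x9=False, x10=True, x11=True, x12=False

Check each clause:
  1. (NOT x12 OR NOT x4 OR NOT x3) — NOT x12 is true.
  2. (x11 OR x4 OR x9) — x11 is true.
  3. (x11 OR NOT x6 OR NOT x2) — x11 is true.
  4. (NOT x5 OR x10 OR NOT x1) — x10 is true.
  5. (NOT x10 OR NOT x9) — NOT x9 is true.
  6. (NOT x1 OR x10 OR x2) — x2 is true.
  7. (x11 OR x9) — x11 is true.
  8. (x5 OR x3) — x3 is true.
  9. (NOT x7 OR NOT x12 OR NOT x9) — NOT x12 is true.
  10. (x11 OR NOT x3 OR x4) — x11 is true.
  11. (x4 OR NOT x12 OR x8) — x8 is true.
  12. (x11 OR x7 OR x5) — x11 is true.
  13. (x8 OR NOT x4 OR x1) — x8 is true.
  14. (x4 OR NOT x6) — x4 is true.
  15. (NOT x6 OR NOT x10 OR x4) — x4 is true.
  16. (NOT x10 OR x1) — x1 is true.
  17. (x10 OR x3) — x10 is true.
  18. (x2 OR x12) — x2 is true.
  19. (NOT x11 OR NOT x1 OR x7) — x7 is true.
  20. (NOT x4 OR x7) — x7 is true.
  21. (NOT x3 OR x9 OR x7) — x7 is true.
  22. (x5 OR x10 OR NOT x11) — x10 is true.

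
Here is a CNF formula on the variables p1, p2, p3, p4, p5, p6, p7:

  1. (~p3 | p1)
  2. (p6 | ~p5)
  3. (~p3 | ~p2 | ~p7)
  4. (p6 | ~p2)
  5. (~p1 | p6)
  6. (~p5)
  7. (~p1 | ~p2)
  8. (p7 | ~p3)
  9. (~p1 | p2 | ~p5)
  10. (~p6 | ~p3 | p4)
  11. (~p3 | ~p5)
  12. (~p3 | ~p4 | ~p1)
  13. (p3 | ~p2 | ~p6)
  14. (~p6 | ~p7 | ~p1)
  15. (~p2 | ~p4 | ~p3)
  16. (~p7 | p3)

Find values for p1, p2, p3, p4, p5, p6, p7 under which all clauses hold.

p1=False, p2=False, p3=False, p4=False, p5=False, p6=True, p7=False

Check each clause:
  1. (p1 | ~p3) — ~p3 is true.
  2. (p6 | ~p5) — ~p5 is true.
  3. (~p7 | ~p3 | ~p2) — ~p7 is true.
  4. (~p2 | p6) — p6 is true.
  5. (~p1 | p6) — p6 is true.
  6. (~p5) — ~p5 is true.
  7. (~p1 | ~p2) — ~p1 is true.
  8. (~p3 | p7) — ~p3 is true.
  9. (~p1 | p2 | ~p5) — ~p5 is true.
  10. (~p6 | ~p3 | p4) — ~p3 is true.
  11. (~p3 | ~p5) — ~p5 is true.
  12. (~p1 | ~p3 | ~p4) — ~p4 is true.
  13. (p3 | ~p2 | ~p6) — ~p2 is true.
  14. (~p6 | ~p7 | ~p1) — ~p7 is true.
  15. (~p4 | ~p2 | ~p3) — ~p4 is true.
  16. (p3 | ~p7) — ~p7 is true.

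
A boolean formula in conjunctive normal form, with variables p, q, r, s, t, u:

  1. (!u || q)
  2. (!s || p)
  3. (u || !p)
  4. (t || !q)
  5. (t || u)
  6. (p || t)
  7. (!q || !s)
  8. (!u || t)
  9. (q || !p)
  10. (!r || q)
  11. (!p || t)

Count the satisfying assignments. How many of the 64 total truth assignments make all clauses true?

The models are:
  p=F q=F r=F s=F t=T u=F
  p=F q=T r=F s=F t=T u=F
  p=F q=T r=F s=F t=T u=T
  p=F q=T r=T s=F t=T u=F
  p=F q=T r=T s=F t=T u=T
  p=T q=T r=F s=F t=T u=T
  p=T q=T r=T s=F t=T u=T
Count: 7.

7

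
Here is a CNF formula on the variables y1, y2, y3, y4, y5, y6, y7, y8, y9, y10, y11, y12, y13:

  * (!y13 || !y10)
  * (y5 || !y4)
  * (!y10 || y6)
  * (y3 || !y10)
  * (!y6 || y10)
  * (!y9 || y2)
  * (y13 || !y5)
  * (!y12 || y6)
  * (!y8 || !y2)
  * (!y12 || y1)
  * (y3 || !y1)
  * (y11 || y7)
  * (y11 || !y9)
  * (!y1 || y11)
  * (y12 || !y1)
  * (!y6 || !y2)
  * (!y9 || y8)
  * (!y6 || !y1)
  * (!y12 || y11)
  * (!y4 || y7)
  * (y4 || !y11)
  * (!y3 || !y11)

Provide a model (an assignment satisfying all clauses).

y1=False  y2=False  y3=False  y4=True  y5=True  y6=False  y7=True  y8=True  y9=False  y10=False  y11=True  y12=False  y13=True

Pure literal: y7 appears only positively; assign y7 = True.
Pure literal: y9 appears only negated; assign y9 = False.
Branch on y1: take y1 = False.
  then y12 is forced to False.
Try y2 = False.
Try y3 = False.
  then y10 is forced to False.
  then y6 is forced to False.
The remaining clauses are satisfied by y4 = True, y5 = True, y8 = True, y11 = True, y13 = True.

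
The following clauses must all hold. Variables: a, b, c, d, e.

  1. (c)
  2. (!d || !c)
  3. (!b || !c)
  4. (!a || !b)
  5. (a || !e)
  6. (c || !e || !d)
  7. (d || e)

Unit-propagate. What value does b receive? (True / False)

(c) is a unit clause: c = True.
(!c || !d) with c = True leaves only !d, so d = False.
In (!b || !c), !c is now false; !b must hold, so b = False.

False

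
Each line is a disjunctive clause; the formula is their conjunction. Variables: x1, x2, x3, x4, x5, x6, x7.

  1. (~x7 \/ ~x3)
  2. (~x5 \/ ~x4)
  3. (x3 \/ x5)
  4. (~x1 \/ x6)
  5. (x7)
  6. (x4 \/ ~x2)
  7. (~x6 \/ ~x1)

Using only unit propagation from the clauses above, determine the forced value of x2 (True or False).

(x7) stands alone — x7 = True.
From (~x3 \/ ~x7) and x7 = True: x3 = False.
(x5 \/ x3): since x3 = False, the clause reduces to (x5). x5 = True.
From (~x4 \/ ~x5) and x5 = True: x4 = False.
In (~x2 \/ x4), x4 is now false; ~x2 must hold, so x2 = False.

False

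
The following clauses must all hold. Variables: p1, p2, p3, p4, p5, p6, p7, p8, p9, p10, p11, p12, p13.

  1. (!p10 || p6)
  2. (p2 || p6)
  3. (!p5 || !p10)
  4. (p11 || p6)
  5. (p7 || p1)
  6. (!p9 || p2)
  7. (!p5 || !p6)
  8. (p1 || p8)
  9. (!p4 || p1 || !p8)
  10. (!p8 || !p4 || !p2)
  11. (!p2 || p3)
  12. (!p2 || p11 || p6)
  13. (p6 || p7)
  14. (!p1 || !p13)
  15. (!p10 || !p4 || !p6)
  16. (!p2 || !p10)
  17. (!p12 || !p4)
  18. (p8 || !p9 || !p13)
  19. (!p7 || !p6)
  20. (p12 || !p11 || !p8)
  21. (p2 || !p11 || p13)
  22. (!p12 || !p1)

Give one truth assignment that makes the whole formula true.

p1 = True, p2 = False, p3 = True, p4 = True, p5 = False, p6 = True, p7 = False, p8 = False, p9 = False, p10 = False, p11 = False, p12 = False, p13 = False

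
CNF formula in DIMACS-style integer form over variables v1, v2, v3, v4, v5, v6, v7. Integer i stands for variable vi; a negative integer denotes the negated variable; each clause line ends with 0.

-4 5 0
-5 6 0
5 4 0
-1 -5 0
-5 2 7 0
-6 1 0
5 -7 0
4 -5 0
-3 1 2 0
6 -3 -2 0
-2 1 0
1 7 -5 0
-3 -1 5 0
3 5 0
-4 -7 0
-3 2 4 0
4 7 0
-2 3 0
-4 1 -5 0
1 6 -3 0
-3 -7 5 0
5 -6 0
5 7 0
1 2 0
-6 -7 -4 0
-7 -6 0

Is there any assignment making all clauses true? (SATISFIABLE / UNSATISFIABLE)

UNSATISFIABLE

v5 = True:
  propagation gives v6=True, v1=False; an empty clause results — contradiction.
v5 = False:
  propagation gives v4=False; an empty clause results — contradiction.
Every branch closes, so no satisfying assignment exists.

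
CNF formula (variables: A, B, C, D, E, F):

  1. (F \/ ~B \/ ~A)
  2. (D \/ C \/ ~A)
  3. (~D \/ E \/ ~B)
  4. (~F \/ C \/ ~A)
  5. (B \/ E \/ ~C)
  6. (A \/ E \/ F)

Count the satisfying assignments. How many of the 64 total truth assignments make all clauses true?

Case analysis on A and B:
  A=1, B=1: remaining (C,D,E,F) ∈ {(1,0,0,1); (1,0,1,1); (1,1,1,1)} — 3.
  A=1, B=0: 6 of the 16 assignments to (C,D,E,F) work.
  A=0, B=1: C free; 5 ways for (D,E,F) × 2^1 = 10.
  A=0, B=0: D free; 5 ways for (C,E,F) × 2^1 = 10.
Total: 3 + 6 + 10 + 10 = 29.

29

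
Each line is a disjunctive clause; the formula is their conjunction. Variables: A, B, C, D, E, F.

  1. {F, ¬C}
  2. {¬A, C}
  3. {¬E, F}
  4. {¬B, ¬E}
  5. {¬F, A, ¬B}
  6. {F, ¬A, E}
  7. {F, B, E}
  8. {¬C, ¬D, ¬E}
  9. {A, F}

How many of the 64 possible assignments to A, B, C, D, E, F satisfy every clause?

Split on F, then E.
  F=1, E=1: remaining (A,B,C,D) ∈ {(0,0,0,0); (0,0,0,1); (0,0,1,0); (1,0,1,0)} — 4.
  F=1, E=0: D free; 4 ways for (A,B,C) × 2^1 = 8.
  F=0, E=1: a clause becomes empty — 0.
  F=0, E=0: a clause becomes empty — 0.
Total: 4 + 8 + 0 + 0 = 12.

12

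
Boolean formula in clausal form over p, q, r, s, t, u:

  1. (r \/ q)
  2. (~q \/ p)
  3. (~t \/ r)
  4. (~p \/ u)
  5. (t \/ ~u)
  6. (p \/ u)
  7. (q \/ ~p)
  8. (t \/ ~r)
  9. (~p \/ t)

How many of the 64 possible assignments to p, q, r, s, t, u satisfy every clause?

The models are:
  p=F q=F r=T s=F t=T u=T
  p=F q=F r=T s=T t=T u=T
  p=T q=T r=T s=F t=T u=T
  p=T q=T r=T s=T t=T u=T
Count: 4.

4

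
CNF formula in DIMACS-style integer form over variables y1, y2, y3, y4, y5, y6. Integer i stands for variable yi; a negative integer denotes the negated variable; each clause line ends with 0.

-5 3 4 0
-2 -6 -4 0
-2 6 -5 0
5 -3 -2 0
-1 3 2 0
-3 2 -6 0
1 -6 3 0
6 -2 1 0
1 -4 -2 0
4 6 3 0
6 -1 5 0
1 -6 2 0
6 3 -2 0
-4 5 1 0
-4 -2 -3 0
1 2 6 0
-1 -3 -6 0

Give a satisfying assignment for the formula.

Try y1 = True.
Set y2 = False and propagate.
  then y3 is forced to True.
  then y6 is forced to False.
  then y5 is forced to True.
y4 is now unconstrained; take y4 = False.
Every clause has at least one true literal under this assignment.

y1=T, y2=F, y3=T, y4=F, y5=T, y6=F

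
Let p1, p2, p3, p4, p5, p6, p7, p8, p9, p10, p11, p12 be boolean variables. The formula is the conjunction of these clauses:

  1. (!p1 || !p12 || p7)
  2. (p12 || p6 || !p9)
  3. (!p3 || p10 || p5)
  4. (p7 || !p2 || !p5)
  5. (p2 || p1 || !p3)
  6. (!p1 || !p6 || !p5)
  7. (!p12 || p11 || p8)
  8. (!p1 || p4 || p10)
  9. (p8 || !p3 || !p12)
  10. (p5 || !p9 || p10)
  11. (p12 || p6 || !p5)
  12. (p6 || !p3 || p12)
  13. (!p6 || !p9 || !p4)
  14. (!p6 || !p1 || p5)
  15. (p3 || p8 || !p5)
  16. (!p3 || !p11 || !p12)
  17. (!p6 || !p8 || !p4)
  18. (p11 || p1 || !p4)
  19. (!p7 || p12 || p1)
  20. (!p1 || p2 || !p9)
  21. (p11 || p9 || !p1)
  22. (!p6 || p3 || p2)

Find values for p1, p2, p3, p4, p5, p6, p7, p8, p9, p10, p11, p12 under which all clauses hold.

Pure literal: p10 appears only positively; assign p10 = True.
Branch on p1: take p1 = True.
For the remaining variables, p2 = True, p3 = False, p4 = False, p5 = True, p6 = False, p7 = True, p8 = True, p9 = True, p11 = True, p12 = True works.
Check each clause:
  1. (p7 || !p12 || !p1) — p7 is true.
  2. (p12 || p6 || !p9) — p12 is true.
  3. (p5 || !p3 || p10) — p10 is true.
  4. (!p5 || p7 || !p2) — p7 is true.
  5. (p1 || p2 || !p3) — p1 is true.
  6. (!p1 || !p6 || !p5) — !p6 is true.
  7. (p11 || !p12 || p8) — p8 is true.
  8. (p10 || p4 || !p1) — p10 is true.
  9. (!p3 || !p12 || p8) — p8 is true.
  10. (p5 || p10 || !p9) — p10 is true.
  11. (p6 || !p5 || p12) — p12 is true.
  12. (p12 || !p3 || p6) — p12 is true.
  13. (!p4 || !p9 || !p6) — !p6 is true.
  14. (p5 || !p6 || !p1) — !p6 is true.
  15. (p3 || p8 || !p5) — p8 is true.
  16. (!p12 || !p3 || !p11) — !p3 is true.
  17. (!p6 || !p4 || !p8) — !p6 is true.
  18. (!p4 || p1 || p11) — p1 is true.
  19. (!p7 || p1 || p12) — p12 is true.
  20. (p2 || !p9 || !p1) — p2 is true.
  21. (p9 || !p1 || p11) — p9 is true.
  22. (p2 || !p6 || p3) — p2 is true.

p1=T, p2=T, p3=F, p4=F, p5=T, p6=F, p7=T, p8=T, p9=T, p10=T, p11=T, p12=T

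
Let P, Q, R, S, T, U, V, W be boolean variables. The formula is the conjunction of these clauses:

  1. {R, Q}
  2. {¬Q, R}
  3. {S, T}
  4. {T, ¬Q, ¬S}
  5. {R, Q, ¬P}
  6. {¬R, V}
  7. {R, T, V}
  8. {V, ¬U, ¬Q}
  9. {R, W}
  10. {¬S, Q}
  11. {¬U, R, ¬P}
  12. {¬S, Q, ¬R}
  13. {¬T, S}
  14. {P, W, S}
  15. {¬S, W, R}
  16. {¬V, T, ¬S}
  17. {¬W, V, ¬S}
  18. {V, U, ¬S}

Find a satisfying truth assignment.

P=False, Q=True, R=True, S=True, T=True, U=True, V=True, W=False

Branch on P: take P = False.
For the remaining variables, Q = True, R = True, S = True, T = True, U = True, V = True, W = False works.
Every clause has at least one true literal under this assignment.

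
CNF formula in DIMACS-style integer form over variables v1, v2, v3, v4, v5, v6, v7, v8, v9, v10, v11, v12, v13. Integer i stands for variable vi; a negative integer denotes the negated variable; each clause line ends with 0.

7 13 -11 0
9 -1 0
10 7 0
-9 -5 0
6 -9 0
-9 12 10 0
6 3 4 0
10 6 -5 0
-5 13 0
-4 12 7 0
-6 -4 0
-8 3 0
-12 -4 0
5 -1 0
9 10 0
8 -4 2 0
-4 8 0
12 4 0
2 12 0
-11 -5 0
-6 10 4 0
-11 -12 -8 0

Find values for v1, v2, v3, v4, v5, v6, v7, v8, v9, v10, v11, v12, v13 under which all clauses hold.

Pure literal: v1 appears only negated; assign v1 = False.
v2 occurs only positively in the remaining clauses — set v2 = True.
Try v3 = True.
Set v4 = False and propagate.
  then v12 is forced to True.
The remaining clauses are satisfied by v5 = False, v6 = False, v7 = False, v8 = True, v9 = False, v10 = True, v11 = False, v13 = False.
Check each clause:
  1. (v13 || !v11 || v7) — !v11 is true.
  2. (v9 || !v1) — !v1 is true.
  3. (v7 || v10) — v10 is true.
  4. (!v9 || !v5) — !v5 is true.
  5. (v6 || !v9) — !v9 is true.
  6. (!v9 || v12 || v10) — v10 is true.
  7. (v4 || v3 || v6) — v3 is true.
  8. (v6 || v10 || !v5) — v10 is true.
  9. (!v5 || v13) — !v5 is true.
  10. (v12 || v7 || !v4) — v12 is true.
  11. (!v6 || !v4) — !v6 is true.
  12. (!v8 || v3) — v3 is true.
  13. (!v4 || !v12) — !v4 is true.
  14. (!v1 || v5) — !v1 is true.
  15. (v10 || v9) — v10 is true.
  16. (v2 || !v4 || v8) — v8 is true.
  17. (!v4 || v8) — v8 is true.
  18. (v4 || v12) — v12 is true.
  19. (v12 || v2) — v2 is true.
  20. (!v5 || !v11) — !v5 is true.
  21. (v10 || v4 || !v6) — v10 is true.
  22. (!v11 || !v8 || !v12) — !v11 is true.

v1=False, v2=True, v3=True, v4=False, v5=False, v6=False, v7=False, v8=True, v9=False, v10=True, v11=False, v12=True, v13=False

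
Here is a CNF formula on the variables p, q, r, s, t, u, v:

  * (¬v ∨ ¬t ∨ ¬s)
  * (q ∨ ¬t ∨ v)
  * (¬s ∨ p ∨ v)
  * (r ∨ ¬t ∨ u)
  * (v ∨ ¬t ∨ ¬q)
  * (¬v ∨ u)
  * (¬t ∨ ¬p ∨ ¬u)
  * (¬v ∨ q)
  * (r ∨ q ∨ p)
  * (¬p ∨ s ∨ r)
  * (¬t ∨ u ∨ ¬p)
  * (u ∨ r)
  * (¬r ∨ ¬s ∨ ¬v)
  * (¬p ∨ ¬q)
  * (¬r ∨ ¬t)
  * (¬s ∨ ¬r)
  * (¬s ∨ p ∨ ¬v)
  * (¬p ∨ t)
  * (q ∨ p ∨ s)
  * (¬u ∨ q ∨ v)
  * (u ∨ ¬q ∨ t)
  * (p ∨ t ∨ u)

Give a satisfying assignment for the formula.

p=False, q=True, r=False, s=False, t=True, u=True, v=True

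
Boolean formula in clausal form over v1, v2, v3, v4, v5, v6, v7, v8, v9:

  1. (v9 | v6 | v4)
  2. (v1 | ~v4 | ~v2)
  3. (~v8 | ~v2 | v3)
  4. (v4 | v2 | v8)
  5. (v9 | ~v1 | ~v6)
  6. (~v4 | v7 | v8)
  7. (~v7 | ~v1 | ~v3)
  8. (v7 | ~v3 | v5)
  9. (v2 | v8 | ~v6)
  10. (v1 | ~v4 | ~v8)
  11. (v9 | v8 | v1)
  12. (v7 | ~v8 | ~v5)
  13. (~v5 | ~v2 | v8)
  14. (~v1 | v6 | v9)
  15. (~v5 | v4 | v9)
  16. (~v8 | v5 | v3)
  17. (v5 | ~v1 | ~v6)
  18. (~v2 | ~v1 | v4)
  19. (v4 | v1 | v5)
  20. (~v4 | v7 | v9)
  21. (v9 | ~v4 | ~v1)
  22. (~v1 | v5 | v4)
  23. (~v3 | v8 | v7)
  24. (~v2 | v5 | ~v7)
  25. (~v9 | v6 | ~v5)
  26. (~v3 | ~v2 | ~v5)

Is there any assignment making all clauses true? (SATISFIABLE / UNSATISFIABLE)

Set v1 = False and propagate.
Set v2 = False and propagate.
For the remaining variables, v3 = False, v4 = False, v5 = True, v6 = True, v7 = True, v8 = True, v9 = True works.
Every clause has at least one true literal under this assignment.
So v1=False, v2=False, v3=False, v4=False, v5=True, v6=True, v7=True, v8=True, v9=True is a satisfying assignment.

SATISFIABLE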